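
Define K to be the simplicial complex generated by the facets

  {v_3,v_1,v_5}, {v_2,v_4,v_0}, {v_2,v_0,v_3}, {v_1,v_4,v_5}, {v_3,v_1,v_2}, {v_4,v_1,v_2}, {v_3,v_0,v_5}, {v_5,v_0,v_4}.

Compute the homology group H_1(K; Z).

H_1 = 0.

Order the vertices as v_0 < v_1 < v_2 < v_3 < v_4 < v_5. Listing each simplex with vertices in this order, K has dimension 2 with simplices:

  0-simplices (6): [v_0], [v_1], [v_2], [v_3], [v_4], [v_5]
  1-simplices (12): [v_0,v_2], [v_0,v_3], [v_0,v_4], [v_0,v_5], [v_1,v_2], [v_1,v_3], [v_1,v_4], [v_1,v_5], [v_2,v_3], [v_2,v_4], [v_3,v_5], [v_4,v_5]
  2-simplices (8): [v_0,v_2,v_3], [v_0,v_2,v_4], [v_0,v_3,v_5], [v_0,v_4,v_5], [v_1,v_2,v_3], [v_1,v_2,v_4], [v_1,v_3,v_5], [v_1,v_4,v_5]

Hence C_0 ≅ Z^6, C_1 ≅ Z^12, C_2 ≅ Z^8.

Boundary ∂_1: C_1 → C_0 maps an edge to its endpoints' difference, ∂[p,q] = q − p.
As a 6×12 matrix over Z this has rank 5, with invariant factors (1,1,1,1,1).

∂_2: C_2 → C_1 maps a triangle to the signed sum of its edges. For instance
  ∂[v_0,v_2,v_4] = [v_2,v_4] − [v_0,v_4] + [v_0,v_2],
  ∂[v_0,v_3,v_5] = [v_3,v_5] − [v_0,v_5] + [v_0,v_3].
The resulting 12×8 matrix has rank 7, and its Smith normal form has invariant factors (1,1,1,1,1,1,1).

Now H_k = ker ∂_k / im ∂_{k+1}, so:

  H_1: rank ker ∂_1 − rank ∂_2 = (12 − 5) − 7 = 0, and the invariant factors of ∂_2 are all 1, so H_1 ≅ 0.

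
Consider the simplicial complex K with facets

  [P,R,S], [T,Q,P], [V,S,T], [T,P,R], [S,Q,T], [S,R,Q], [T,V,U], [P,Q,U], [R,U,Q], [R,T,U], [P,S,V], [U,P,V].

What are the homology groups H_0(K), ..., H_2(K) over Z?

We work with the vertex ordering P < Q < R < S < T < U < V. The simplices of K, each written with vertices in increasing order, are:

  0-simplices (7): P, Q, R, S, T, U, V
  1-simplices (18): PQ, PR, PS, PT, PU, PV, QR, QS, QT, QU, RS, RT, RU, ST, SV, TU, TV, UV
  2-simplices (12): PQT, PQU, PRS, PRT, PSV, PUV, QRS, QRU, QST, RTU, STV, TUV

giving chain groups C_0 ≅ Z^7, C_1 ≅ Z^18, C_2 ≅ Z^12.

The boundary map ∂_1: C_1 → C_0 maps an edge to its endpoints' difference, ∂[p,q] = q − p.
This gives a 7×18 integer matrix of rank 6; reducing to Smith normal form yields diagonal entries (1,1,1,1,1,1).

Boundary ∂_2: C_2 → C_1 maps a triangle to the signed sum of its edges. For instance
  ∂QST = ST − QT + QS,
  ∂PUV = UV − PV + PU.
As a 18×12 matrix over Z this has rank 12, with invariant factors (1,1,1,1,1,1,1,1,1,1,1,2).

Reading off H_k = ker ∂_k / im ∂_{k+1}:

  H_0: rank C_0 − rank ∂_1 = 7 − 6 = 1, and the invariant factors of ∂_1 are all 1, so H_0 = Z.
  H_1: rank ker ∂_1 − rank ∂_2 = (18 − 6) − 12 = 0, and ∂_2 has invariant factor 2 > 1, so H_1 = Z/2.
  H_2: rank ker ∂_2 − rank ∂_3 = (12 − 12) − 0 = 0, and there is no ∂_3, so H_2 = 0.

(K is a triangulation of the real projective plane RP^2.)

H_0 = Z,  H_1 = Z/2,  H_2 = 0.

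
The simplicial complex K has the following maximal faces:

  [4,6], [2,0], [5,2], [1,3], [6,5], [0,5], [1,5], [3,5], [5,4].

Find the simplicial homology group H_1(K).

Fix the vertex order 0 < 1 < 2 < 3 < 4 < 5 < 6 and write every simplex with vertices in increasing order. Then dim K = 1 and the simplices of K are:

  0-simplices (7): [0], [1], [2], [3], [4], [5], [6]
  1-simplices (9): [0,2], [0,5], [1,3], [1,5], [2,5], [3,5], [4,5], [4,6], [5,6]

so the chain groups are C_0 ≅ Z^7, C_1 ≅ Z^9.

The boundary map ∂_1: C_1 → C_0 is given by ∂[p,q] = [q] − [p].
As a 7×9 matrix over Z this has rank 6, with invariant factors (1,1,1,1,1,1).

Reading off H_k = ker ∂_k / im ∂_{k+1}:

  H_1: rank ker ∂_1 − rank ∂_2 = (9 − 6) − 0 = 3, and there is no ∂_2, so H_1 = Z^3.

(K is a triangulation of a wedge of 3 circles.)

H_1 ≅ Z^3.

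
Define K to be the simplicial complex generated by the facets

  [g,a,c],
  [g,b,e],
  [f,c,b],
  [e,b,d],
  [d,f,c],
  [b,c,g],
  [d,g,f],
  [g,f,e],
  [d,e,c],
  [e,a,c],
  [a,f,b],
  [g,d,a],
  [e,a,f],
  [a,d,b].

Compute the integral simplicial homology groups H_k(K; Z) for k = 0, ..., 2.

H_0 = Z,  H_1 = Z^2,  H_2 = Z.

Order the vertices as a < b < c < d < e < f < g. Listing each simplex with vertices in this order, K has dimension 2 with simplices:

  0-simplices (7): a, b, c, d, e, f, g
  1-simplices (21): ab, ac, ad, ae, af, ag, bc, bd, be, bf, bg, cd, ce, cf, cg, de, df, dg, ef, eg, fg
  2-simplices (14): abd, abf, ace, acg, adg, aef, bcf, bcg, bde, beg, cde, cdf, dfg, efg

giving chain groups C_0 ≅ Z^7, C_1 ≅ Z^21, C_2 ≅ Z^14.

Boundary ∂_1: C_1 → C_0 is given by ∂[p,q] = [q] − [p]. For instance
  ∂ab = b − a.
This gives a 7×21 integer matrix of rank 6; reducing to Smith normal form yields diagonal entries (1,1,1,1,1,1).

Boundary ∂_2: C_2 → C_1 acts by ∂[p,q,r] = [q,r] − [p,r] + [p,q]. For instance
  ∂bcf = cf − bf + bc,
  ∂adg = dg − ag + ad.
This gives a 21×14 integer matrix of rank 13; reducing to Smith normal form yields diagonal entries (1,1,1,1,1,1,1,1,1,1,1,1,1).

Now H_k = ker ∂_k / im ∂_{k+1}, so:

  H_0: rank C_0 − rank ∂_1 = 7 − 6 = 1, and the invariant factors of ∂_1 are all 1, so H_0 ≅ Z.
  H_1: rank ker ∂_1 − rank ∂_2 = (21 − 6) − 13 = 2, and the invariant factors of ∂_2 are all 1, so H_1 ≅ Z^2.
  H_2: rank ker ∂_2 − rank ∂_3 = (14 − 13) − 0 = 1, and there is no ∂_3, so H_2 ≅ Z.

As a check, the Euler characteristic is 7 − 21 + 14 = 0, which agrees with 1 − 2 + 1 = 0.
(K is a triangulation of the torus T^2.)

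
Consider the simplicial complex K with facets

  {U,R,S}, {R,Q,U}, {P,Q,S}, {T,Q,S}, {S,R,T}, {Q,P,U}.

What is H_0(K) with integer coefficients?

H_0 ≅ Z.

Fix the vertex order P < Q < R < S < T < U and write every simplex with vertices in increasing order. Then dim K = 2 and the simplices of K are:

  0-simplices (6): P, Q, R, S, T, U
  1-simplices (12): PQ, PS, PU, QR, QS, QT, QU, RS, RT, RU, ST, SU
  2-simplices (6): PQS, PQU, QRU, QST, RST, RSU

Hence C_0 ≅ Z^6, C_1 ≅ Z^12, C_2 ≅ Z^6.

Boundary ∂_1: C_1 → C_0 sends each edge [p,q] (with p < q) to q − p.
The resulting 6×12 matrix has rank 5, and its Smith normal form has invariant factors (1,1,1,1,1).

∂_2: C_2 → C_1 sends each 2-simplex [p,q,r] to [q,r] − [p,r] + [p,q]. For instance
  ∂PQS = QS − PS + PQ,
  ∂RSU = SU − RU + RS.
The 12×6 boundary matrix has rank 6 and Smith normal form diag(1,1,1,1,1,1).

Computing H_k = (kernel of ∂_k) / (image of ∂_{k+1}):

  H_0: rank C_0 − rank ∂_1 = 6 − 5 = 1, and the invariant factors of ∂_1 are all 1, so H_0 = Z.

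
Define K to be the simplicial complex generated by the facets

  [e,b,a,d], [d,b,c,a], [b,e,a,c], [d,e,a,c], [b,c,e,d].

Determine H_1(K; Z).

Take the total order a < b < c < d < e on the vertex set. Then K (dimension 3) consists of the simplices:

  0-simplices (5): a, b, c, d, e
  1-simplices (10): ab, ac, ad, ae, bc, bd, be, cd, ce, de
  2-simplices (10): abc, abd, abe, acd, ace, ade, bcd, bce, bde, cde
  3-simplices (5): abcd, abce, abde, acde, bcde

giving chain groups C_0 ≅ Z^5, C_1 ≅ Z^10, C_2 ≅ Z^10, C_3 ≅ Z^5.

The boundary map ∂_1: C_1 → C_0 is given by ∂[p,q] = [q] − [p].
The resulting 5×10 matrix has rank 4, and its Smith normal form has invariant factors (1,1,1,1).

The boundary map ∂_2: C_2 → C_1 maps a triangle to the signed sum of its edges. For instance
  ∂abd = bd − ad + ab,
  ∂abe = be − ae + ab.
This gives a 10×10 integer matrix of rank 6; reducing to Smith normal form yields diagonal entries (1,1,1,1,1,1).

The boundary map ∂_3: C_3 → C_2 sends each 3-simplex σ to the alternating sum Σ_i (−1)^i (σ with its i-th vertex removed). For instance
  ∂acde = cde − ade + ace − acd,
  ∂bcde = cde − bde + bce − bcd.
This gives a 10×5 integer matrix of rank 4; reducing to Smith normal form yields diagonal entries (1,1,1,1).

Now H_k = ker ∂_k / im ∂_{k+1}, so:

  H_1: rank ker ∂_1 − rank ∂_2 = (10 − 4) − 6 = 0, and the invariant factors of ∂_2 are all 1, so H_1 ≅ 0.

H_1 = 0.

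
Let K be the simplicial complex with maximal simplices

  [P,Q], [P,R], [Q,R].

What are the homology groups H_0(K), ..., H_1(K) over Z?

We work with the vertex ordering P < Q < R. The simplices of K, each written with vertices in increasing order, are:

  0-simplices (3): P, Q, R
  1-simplices (3): PQ, PR, QR

so the chain groups are C_0 ≅ Z^3, C_1 ≅ Z^3.

Boundary ∂_1: C_1 → C_0 sends each edge [p,q] (with p < q) to q − p. For instance
  ∂QR = R − Q.
This gives a 3×3 integer matrix of rank 2; reducing to Smith normal form yields diagonal entries (1,1).

Now H_k = ker ∂_k / im ∂_{k+1}, so:

  H_0: rank C_0 − rank ∂_1 = 3 − 2 = 1, and the invariant factors of ∂_1 are all 1, so H_0 = Z.
  H_1: rank ker ∂_1 − rank ∂_2 = (3 − 2) − 0 = 1, and there is no ∂_2, so H_1 = Z.

As a check, the Euler characteristic is 3 − 3 = 0, which agrees with 1 − 1 = 0.

H_0 ≅ Z,  H_1 ≅ Z.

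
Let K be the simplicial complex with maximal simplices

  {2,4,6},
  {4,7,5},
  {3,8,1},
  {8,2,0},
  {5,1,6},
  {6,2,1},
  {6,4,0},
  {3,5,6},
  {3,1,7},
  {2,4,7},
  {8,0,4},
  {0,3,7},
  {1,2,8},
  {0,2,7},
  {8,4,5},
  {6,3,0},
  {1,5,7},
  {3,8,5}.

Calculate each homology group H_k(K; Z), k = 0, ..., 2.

We work with the vertex ordering 0 < 1 < 2 < 3 < 4 < 5 < 6 < 7 < 8. The simplices of K, each written with vertices in increasing order, are:

  0-simplices (9): [0], [1], [2], [3], [4], [5], [6], [7], [8]
  1-simplices (27): (27 of them)
  2-simplices (18): [0,2,7], [0,2,8], [0,3,6], [0,3,7], [0,4,6], [0,4,8], [1,2,6], [1,2,8], [1,3,7], [1,3,8], [1,5,6], [1,5,7], [2,4,6], [2,4,7], [3,5,6], [3,5,8], [4,5,7], [4,5,8]

Hence C_0 ≅ Z^9, C_1 ≅ Z^27, C_2 ≅ Z^18.

∂_1: C_1 → C_0 maps an edge to its endpoints' difference, ∂[p,q] = q − p. For instance
  ∂[4,8] = [8] − [4].
As a 9×27 matrix over Z this has rank 8, with invariant factors (1,1,1,1,1,1,1,1).

The boundary map ∂_2: C_2 → C_1 sends each 2-simplex [p,q,r] to [q,r] − [p,r] + [p,q]. For instance
  ∂[3,5,8] = [5,8] − [3,8] + [3,5],
  ∂[2,4,7] = [4,7] − [2,7] + [2,4].
The resulting 27×18 matrix has rank 18, and its Smith normal form has invariant factors (1,1,1,1,1,1,1,1,1,1,1,1,1,1,1,1,1,2).

From H_k ≅ ker(∂_k) / im(∂_{k+1}) we obtain:

  H_0: rank C_0 − rank ∂_1 = 9 − 8 = 1, and the invariant factors of ∂_1 are all 1, so H_0 = Z.
  H_1: rank ker ∂_1 − rank ∂_2 = (27 − 8) − 18 = 1, and ∂_2 has invariant factor 2 > 1, so H_1 = Z ⊕ Z_2.
  H_2: rank ker ∂_2 − rank ∂_3 = (18 − 18) − 0 = 0, and there is no ∂_3, so H_2 = 0.

As a check, the Euler characteristic is 9 − 27 + 18 = 0, which agrees with 1 − 1 + 0 = 0.

H_0 ≅ Z,  H_1 ≅ Z ⊕ Z_2,  H_2 = 0.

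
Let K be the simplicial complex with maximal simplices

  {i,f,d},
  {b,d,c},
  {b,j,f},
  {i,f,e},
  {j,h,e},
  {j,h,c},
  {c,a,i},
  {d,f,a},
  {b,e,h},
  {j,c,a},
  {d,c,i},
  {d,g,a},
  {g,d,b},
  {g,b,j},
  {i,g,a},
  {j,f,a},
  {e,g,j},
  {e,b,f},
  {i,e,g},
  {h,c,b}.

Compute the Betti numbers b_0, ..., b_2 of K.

b_0 = 1, b_1 = 1, b_2 = 0.

Take the total order a < b < c < d < e < f < g < h < i < j on the vertex set. Then K (dimension 2) consists of the simplices:

  0-simplices (10): a, b, c, d, e, f, g, h, i, j
  1-simplices (30): ac, ad, af, ag, ai, aj, bc, bd, be, bf, bg, bh, bj, cd, ch, ci, cj, df, dg, di, ef, eg, eh, ei, ej, fi, fj, gi, gj, hj
  2-simplices (20): aci, acj, adf, adg, afj, agi, bcd, bch, bdg, bef, beh, bfj, bgj, cdi, chj, dfi, efi, egi, egj, ehj

so the chain groups are C_0 ≅ Z^10, C_1 ≅ Z^30, C_2 ≅ Z^20.

∂_1: C_1 → C_0 is given by ∂[p,q] = [q] − [p]. For instance
  ∂df = f − d.
This gives a 10×30 integer matrix of rank 9; reducing to Smith normal form yields diagonal entries (1,1,1,1,1,1,1,1,1).

The boundary map ∂_2: C_2 → C_1 sends each 2-simplex [p,q,r] to [q,r] − [p,r] + [p,q]. For instance
  ∂chj = hj − cj + ch,
  ∂bgj = gj − bj + bg.
This gives a 30×20 integer matrix of rank 20; reducing to Smith normal form yields diagonal entries (1,1,1,1,1,1,1,1,1,1,1,1,1,1,1,1,1,1,1,2).

Now H_k = ker ∂_k / im ∂_{k+1}, so:

  H_0: rank C_0 − rank ∂_1 = 10 − 9 = 1, and the invariant factors of ∂_1 are all 1, so H_0 = Z.
  H_1: rank ker ∂_1 − rank ∂_2 = (30 − 9) − 20 = 1, and ∂_2 has invariant factor 2 > 1, so H_1 = Z × Z/2.
  H_2: rank ker ∂_2 − rank ∂_3 = (20 − 20) − 0 = 0, and there is no ∂_3, so H_2 = 0.

(K is a triangulation of the Klein bottle.)

Hence the Betti numbers are b_0 = 1, b_1 = 1, b_2 = 0.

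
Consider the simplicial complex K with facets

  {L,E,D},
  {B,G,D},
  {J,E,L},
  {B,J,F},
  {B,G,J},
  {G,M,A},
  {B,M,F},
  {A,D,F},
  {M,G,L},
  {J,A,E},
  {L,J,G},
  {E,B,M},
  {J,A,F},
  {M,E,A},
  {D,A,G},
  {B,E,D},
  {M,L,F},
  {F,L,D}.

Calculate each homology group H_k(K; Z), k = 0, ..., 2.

Fix the vertex order A < B < D < E < F < G < J < L < M and write every simplex with vertices in increasing order. Then dim K = 2 and the simplices of K are:

  0-simplices (9): A, B, D, E, F, G, J, L, M
  1-simplices (27): AD, AE, AF, AG, AJ, AM, BD, BE, BF, BG, BJ, BM, DE, DF, DG, DL, EJ, EL, EM, FJ, FL, FM, GJ, GL, GM, JL, LM
  2-simplices (18): ADF, ADG, AEJ, AEM, AFJ, AGM, BDE, BDG, BEM, BFJ, BFM, BGJ, DEL, DFL, EJL, FLM, GJL, GLM

so the chain groups are C_0 ≅ Z^9, C_1 ≅ Z^27, C_2 ≅ Z^18.

Boundary ∂_1: C_1 → C_0 maps an edge to its endpoints' difference, ∂[p,q] = q − p.
This gives a 9×27 integer matrix of rank 8; reducing to Smith normal form yields diagonal entries (1,1,1,1,1,1,1,1).

The boundary map ∂_2: C_2 → C_1 maps a triangle to the signed sum of its edges. For instance
  ∂BDE = DE − BE + BD,
  ∂EJL = JL − EL + EJ.
As a 27×18 matrix over Z this has rank 17, with invariant factors (1,1,1,1,1,1,1,1,1,1,1,1,1,1,1,1,1).

From H_k ≅ ker(∂_k) / im(∂_{k+1}) we obtain:

  H_0: rank C_0 − rank ∂_1 = 9 − 8 = 1, and the invariant factors of ∂_1 are all 1, so H_0 ≅ Z.
  H_1: rank ker ∂_1 − rank ∂_2 = (27 − 8) − 17 = 2, and the invariant factors of ∂_2 are all 1, so H_1 ≅ Z^2.
  H_2: rank ker ∂_2 − rank ∂_3 = (18 − 17) − 0 = 1, and there is no ∂_3, so H_2 ≅ Z.

(K is a triangulation of the torus T^2.)

H_0 ≅ Z,  H_1 ≅ Z^2,  H_2 ≅ Z.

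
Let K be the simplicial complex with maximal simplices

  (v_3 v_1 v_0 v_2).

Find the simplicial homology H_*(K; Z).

Take the total order v_0 < v_1 < v_2 < v_3 on the vertex set. Then K (dimension 3) consists of the simplices:

  0-simplices (4): [v_0], [v_1], [v_2], [v_3]
  1-simplices (6): [v_0,v_1], [v_0,v_2], [v_0,v_3], [v_1,v_2], [v_1,v_3], [v_2,v_3]
  2-simplices (4): [v_0,v_1,v_2], [v_0,v_1,v_3], [v_0,v_2,v_3], [v_1,v_2,v_3]
  3-simplices (1): [v_0,v_1,v_2,v_3]

Hence C_0 ≅ Z^4, C_1 ≅ Z^6, C_2 ≅ Z^4, C_3 ≅ Z^1.

Boundary ∂_1: C_1 → C_0 sends each edge [p,q] (with p < q) to q − p.
The resulting 4×6 matrix has rank 3, and its Smith normal form has invariant factors (1,1,1).

The boundary map ∂_2: C_2 → C_1 sends each 2-simplex [p,q,r] to [q,r] − [p,r] + [p,q]. For instance
  ∂[v_0,v_1,v_3] = [v_1,v_3] − [v_0,v_3] + [v_0,v_1],
  ∂[v_0,v_1,v_2] = [v_1,v_2] − [v_0,v_2] + [v_0,v_1].
This gives a 6×4 integer matrix of rank 3; reducing to Smith normal form yields diagonal entries (1,1,1).

Boundary ∂_3: C_3 → C_2 sends each 3-simplex σ to the alternating sum Σ_i (−1)^i (σ with its i-th vertex removed). For instance
  ∂[v_0,v_1,v_2,v_3] = [v_1,v_2,v_3] − [v_0,v_2,v_3] + [v_0,v_1,v_3] − [v_0,v_1,v_2].
This gives a 4×1 integer matrix of rank 1; reducing to Smith normal form yields diagonal entries (1).

From H_k ≅ ker(∂_k) / im(∂_{k+1}) we obtain:

  H_0: rank C_0 − rank ∂_1 = 4 − 3 = 1, and the invariant factors of ∂_1 are all 1, so H_0 = Z.
  H_1: rank ker ∂_1 − rank ∂_2 = (6 − 3) − 3 = 0, and the invariant factors of ∂_2 are all 1, so H_1 = 0.
  H_2: rank ker ∂_2 − rank ∂_3 = (4 − 3) − 1 = 0, and the invariant factors of ∂_3 are all 1, so H_2 = 0.
  H_3: rank ker ∂_3 − rank ∂_4 = (1 − 1) − 0 = 0, and there is no ∂_4, so H_3 = 0.

H_0 ≅ Z,  H_1 = 0,  H_2 = 0,  H_3 = 0.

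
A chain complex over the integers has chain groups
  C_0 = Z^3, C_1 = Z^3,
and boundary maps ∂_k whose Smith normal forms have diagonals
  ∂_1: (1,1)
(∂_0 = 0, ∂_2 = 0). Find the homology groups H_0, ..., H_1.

H_0 = Z,  H_1 = Z.

H_0: b_0 = 3 − 0 − 2 = 1; torsion from ∂_1 factors > 1: none. So H_0 = Z.
H_1: b_1 = 3 − 2 − 0 = 1; torsion from ∂_2 factors > 1: none. So H_1 = Z.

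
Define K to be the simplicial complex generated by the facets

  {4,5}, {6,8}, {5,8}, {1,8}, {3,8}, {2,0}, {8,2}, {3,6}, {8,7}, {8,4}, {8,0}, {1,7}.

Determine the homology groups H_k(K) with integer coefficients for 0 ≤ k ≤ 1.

Fix the vertex order 0 < 1 < 2 < 3 < 4 < 5 < 6 < 7 < 8 and write every simplex with vertices in increasing order. Then dim K = 1 and the simplices of K are:

  0-simplices (9): [0], [1], [2], [3], [4], [5], [6], [7], [8]
  1-simplices (12): [0,2], [0,8], [1,7], [1,8], [2,8], [3,6], [3,8], [4,5], [4,8], [5,8], [6,8], [7,8]

so the chain groups are C_0 ≅ Z^9, C_1 ≅ Z^12.

The boundary map ∂_1: C_1 → C_0 is given by ∂[p,q] = [q] − [p].
The 9×12 boundary matrix has rank 8 and Smith normal form diag(1,1,1,1,1,1,1,1).

Computing H_k = (kernel of ∂_k) / (image of ∂_{k+1}):

  H_0: rank C_0 − rank ∂_1 = 9 − 8 = 1, and the invariant factors of ∂_1 are all 1, so H_0 = Z.
  H_1: rank ker ∂_1 − rank ∂_2 = (12 − 8) − 0 = 4, and there is no ∂_2, so H_1 = Z^4.

As a check, the Euler characteristic is 9 − 12 = -3, which agrees with 1 − 4 = -3.

H_0 ≅ Z,  H_1 ≅ Z^4.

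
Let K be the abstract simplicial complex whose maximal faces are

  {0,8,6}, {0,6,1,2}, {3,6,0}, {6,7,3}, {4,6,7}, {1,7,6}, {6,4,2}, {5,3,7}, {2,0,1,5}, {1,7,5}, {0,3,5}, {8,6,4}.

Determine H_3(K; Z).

Order the vertices as 0 < 1 < 2 < 3 < 4 < 5 < 6 < 7 < 8. Listing each simplex with vertices in this order, K has dimension 3 with simplices:

  0-simplices (9): [0], [1], [2], [3], [4], [5], [6], [7], [8]
  1-simplices (22): [0,1], [0,2], [0,3], [0,5], [0,6], [0,8], [1,2], [1,5], [1,6], [1,7], [2,4], [2,5], [2,6], [3,5], [3,6], [3,7], [4,6], [4,7], [4,8], [5,7], [6,7], [6,8]
  2-simplices (17): [0,1,2], [0,1,5], [0,1,6], [0,2,5], [0,2,6], [0,3,5], [0,3,6], [0,6,8], [1,2,5], [1,2,6], [1,5,7], [1,6,7], [2,4,6], [3,5,7], [3,6,7], [4,6,7], [4,6,8]
  3-simplices (2): [0,1,2,5], [0,1,2,6]

so the chain groups are C_0 ≅ Z^9, C_1 ≅ Z^22, C_2 ≅ Z^17, C_3 ≅ Z^2.

Boundary ∂_1: C_1 → C_0 maps an edge to its endpoints' difference, ∂[p,q] = q − p.
The resulting 9×22 matrix has rank 8, and its Smith normal form has invariant factors (1,1,1,1,1,1,1,1).

Boundary ∂_2: C_2 → C_1 acts by ∂[p,q,r] = [q,r] − [p,r] + [p,q]. For instance
  ∂[4,6,8] = [6,8] − [4,8] + [4,6],
  ∂[3,5,7] = [5,7] − [3,7] + [3,5].
This gives a 22×17 integer matrix of rank 14; reducing to Smith normal form yields diagonal entries (1,1,1,1,1,1,1,1,1,1,1,1,1,1).

The boundary map ∂_3: C_3 → C_2 sends each 3-simplex σ to the alternating sum Σ_i (−1)^i (σ with its i-th vertex removed). For instance
  ∂[0,1,2,5] = [1,2,5] − [0,2,5] + [0,1,5] − [0,1,2],
  ∂[0,1,2,6] = [1,2,6] − [0,2,6] + [0,1,6] − [0,1,2].
The resulting 17×2 matrix has rank 2, and its Smith normal form has invariant factors (1,1).

Reading off H_k = ker ∂_k / im ∂_{k+1}:

  H_3: rank ker ∂_3 − rank ∂_4 = (2 − 2) − 0 = 0, and there is no ∂_4, so H_3 = 0.

H_3 = 0.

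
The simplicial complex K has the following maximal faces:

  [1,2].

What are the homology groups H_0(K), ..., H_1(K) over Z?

Order the vertices as 1 < 2. Listing each simplex with vertices in this order, K has dimension 1 with simplices:

  0-simplices (2): [1], [2]
  1-simplices (1): [1,2]

Hence C_0 ≅ Z^2, C_1 ≅ Z^1.

The boundary map ∂_1: C_1 → C_0 maps an edge to its endpoints' difference, ∂[p,q] = q − p.
The resulting 2×1 matrix has rank 1, and its Smith normal form has invariant factors (1).

Now H_k = ker ∂_k / im ∂_{k+1}, so:

  H_0: rank C_0 − rank ∂_1 = 2 − 1 = 1, and the invariant factors of ∂_1 are all 1, so H_0 ≅ Z.
  H_1: rank ker ∂_1 − rank ∂_2 = (1 − 1) − 0 = 0, and there is no ∂_2, so H_1 ≅ 0.

As a check, the Euler characteristic is 2 − 1 = 1, which agrees with 1 − 0 = 1.

H_0 = Z,  H_1 = 0.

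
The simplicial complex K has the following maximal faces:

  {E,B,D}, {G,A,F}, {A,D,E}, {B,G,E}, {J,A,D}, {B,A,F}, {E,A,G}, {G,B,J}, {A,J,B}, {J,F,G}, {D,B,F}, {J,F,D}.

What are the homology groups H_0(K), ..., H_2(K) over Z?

H_0 ≅ Z,  H_1 ≅ Z/2,  H_2 = 0.

K has 7 vertices, 18 edges, 12 triangles.
rank ∂_0 = 0, rank ∂_1 = 6 ⇒ b_0 = 7 − 0 − 6 = 1; all invariant factors of ∂_1 are 1 so no torsion. So H_0 = Z.
rank ∂_1 = 6, rank ∂_2 = 12 ⇒ b_1 = 18 − 6 − 12 = 0; ∂_2 has invariant factor(s) [2] giving torsion. So H_1 = Z/2.
rank ∂_2 = 12, rank ∂_3 = 0 ⇒ b_2 = 12 − 12 − 0 = 0. So H_2 = 0.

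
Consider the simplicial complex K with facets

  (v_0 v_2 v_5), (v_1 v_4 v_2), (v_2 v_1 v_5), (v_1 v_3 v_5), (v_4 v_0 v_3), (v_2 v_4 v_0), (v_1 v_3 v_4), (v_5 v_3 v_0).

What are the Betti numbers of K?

Fix the vertex order v_0 < v_1 < v_2 < v_3 < v_4 < v_5 and write every simplex with vertices in increasing order. Then dim K = 2 and the simplices of K are:

  0-simplices (6): [v_0], [v_1], [v_2], [v_3], [v_4], [v_5]
  1-simplices (12): [v_0,v_2], [v_0,v_3], [v_0,v_4], [v_0,v_5], [v_1,v_2], [v_1,v_3], [v_1,v_4], [v_1,v_5], [v_2,v_4], [v_2,v_5], [v_3,v_4], [v_3,v_5]
  2-simplices (8): [v_0,v_2,v_4], [v_0,v_2,v_5], [v_0,v_3,v_4], [v_0,v_3,v_5], [v_1,v_2,v_4], [v_1,v_2,v_5], [v_1,v_3,v_4], [v_1,v_3,v_5]

so the chain groups are C_0 ≅ Z^6, C_1 ≅ Z^12, C_2 ≅ Z^8.

∂_1: C_1 → C_0 is given by ∂[p,q] = [q] − [p]. For instance
  ∂[v_1,v_3] = [v_3] − [v_1].
This gives a 6×12 integer matrix of rank 5; reducing to Smith normal form yields diagonal entries (1,1,1,1,1).

Boundary ∂_2: C_2 → C_1 maps a triangle to the signed sum of its edges. For instance
  ∂[v_1,v_2,v_4] = [v_2,v_4] − [v_1,v_4] + [v_1,v_2],
  ∂[v_0,v_3,v_5] = [v_3,v_5] − [v_0,v_5] + [v_0,v_3].
This gives a 12×8 integer matrix of rank 7; reducing to Smith normal form yields diagonal entries (1,1,1,1,1,1,1).

Reading off H_k = ker ∂_k / im ∂_{k+1}:

  H_0: rank C_0 − rank ∂_1 = 6 − 5 = 1, and the invariant factors of ∂_1 are all 1, so H_0 = Z.
  H_1: rank ker ∂_1 − rank ∂_2 = (12 − 5) − 7 = 0, and the invariant factors of ∂_2 are all 1, so H_1 = 0.
  H_2: rank ker ∂_2 − rank ∂_3 = (8 − 7) − 0 = 1, and there is no ∂_3, so H_2 = Z.

As a check, the Euler characteristic is 6 − 12 + 8 = 2, which agrees with 1 − 0 + 1 = 2.
(K is a triangulation of the 2-sphere S^2.)

Hence the Betti numbers are b_0 = 1, b_1 = 0, b_2 = 1.

b_0 = 1, b_1 = 0, b_2 = 1.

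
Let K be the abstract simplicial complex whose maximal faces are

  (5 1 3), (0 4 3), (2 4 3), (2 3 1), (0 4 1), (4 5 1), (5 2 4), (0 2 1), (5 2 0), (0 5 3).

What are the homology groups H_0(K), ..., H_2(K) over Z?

H_0 = Z,  H_1 = Z/2,  H_2 = 0.

K has 6 vertices, 15 edges, 10 triangles.
rank ∂_0 = 0, rank ∂_1 = 5 ⇒ b_0 = 6 − 0 − 5 = 1; all invariant factors of ∂_1 are 1 so no torsion. So H_0 = Z.
rank ∂_1 = 5, rank ∂_2 = 10 ⇒ b_1 = 15 − 5 − 10 = 0; ∂_2 has invariant factor(s) [2] giving torsion. So H_1 = Z/2.
rank ∂_2 = 10, rank ∂_3 = 0 ⇒ b_2 = 10 − 10 − 0 = 0. So H_2 = 0.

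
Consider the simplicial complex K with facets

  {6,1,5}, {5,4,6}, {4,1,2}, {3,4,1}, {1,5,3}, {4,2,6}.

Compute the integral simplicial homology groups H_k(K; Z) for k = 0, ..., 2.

K has 6 vertices, 12 edges, 6 triangles.
rank ∂_0 = 0, rank ∂_1 = 5 ⇒ b_0 = 6 − 0 − 5 = 1; all invariant factors of ∂_1 are 1 so no torsion. So H_0 ≅ Z.
rank ∂_1 = 5, rank ∂_2 = 6 ⇒ b_1 = 12 − 5 − 6 = 1; all invariant factors of ∂_2 are 1 so no torsion. So H_1 ≅ Z.
rank ∂_2 = 6, rank ∂_3 = 0 ⇒ b_2 = 6 − 6 − 0 = 0. So H_2 ≅ 0.

H_0 = Z,  H_1 = Z,  H_2 = 0.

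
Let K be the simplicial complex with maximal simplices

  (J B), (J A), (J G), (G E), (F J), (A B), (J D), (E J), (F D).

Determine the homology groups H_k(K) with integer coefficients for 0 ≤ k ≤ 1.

Fix the vertex order A < B < D < E < F < G < J and write every simplex with vertices in increasing order. Then dim K = 1 and the simplices of K are:

  0-simplices (7): A, B, D, E, F, G, J
  1-simplices (9): AB, AJ, BJ, DF, DJ, EG, EJ, FJ, GJ

giving chain groups C_0 ≅ Z^7, C_1 ≅ Z^9.

The boundary map ∂_1: C_1 → C_0 sends each edge [p,q] (with p < q) to q − p. For instance
  ∂EJ = J − E.
The 7×9 boundary matrix has rank 6 and Smith normal form diag(1,1,1,1,1,1).

From H_k ≅ ker(∂_k) / im(∂_{k+1}) we obtain:

  H_0: rank C_0 − rank ∂_1 = 7 − 6 = 1, and the invariant factors of ∂_1 are all 1, so H_0 = Z.
  H_1: rank ker ∂_1 − rank ∂_2 = (9 − 6) − 0 = 3, and there is no ∂_2, so H_1 = Z^3.

H_0 ≅ Z,  H_1 ≅ Z^3.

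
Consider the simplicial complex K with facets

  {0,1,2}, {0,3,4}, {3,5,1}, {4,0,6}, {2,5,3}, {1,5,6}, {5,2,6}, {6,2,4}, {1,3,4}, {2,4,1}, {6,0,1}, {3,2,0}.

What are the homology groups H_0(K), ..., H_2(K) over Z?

H_0 = Z,  H_1 = Z/2Z,  H_2 = 0.

K has 7 vertices, 18 edges, 12 triangles.
rank ∂_0 = 0, rank ∂_1 = 6 ⇒ b_0 = 7 − 0 − 6 = 1; all invariant factors of ∂_1 are 1 so no torsion. So H_0 ≅ Z.
rank ∂_1 = 6, rank ∂_2 = 12 ⇒ b_1 = 18 − 6 − 12 = 0; ∂_2 has invariant factor(s) [2] giving torsion. So H_1 ≅ Z/2Z.
rank ∂_2 = 12, rank ∂_3 = 0 ⇒ b_2 = 12 − 12 − 0 = 0. So H_2 ≅ 0.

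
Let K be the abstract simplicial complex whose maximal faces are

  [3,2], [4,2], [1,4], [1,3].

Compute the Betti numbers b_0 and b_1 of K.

b_0 = 1, b_1 = 1.

Fix the vertex order 1 < 2 < 3 < 4 and write every simplex with vertices in increasing order. Then dim K = 1 and the simplices of K are:

  0-simplices (4): [1], [2], [3], [4]
  1-simplices (4): [1,3], [1,4], [2,3], [2,4]

Hence C_0 ≅ Z^4, C_1 ≅ Z^4.

∂_1: C_1 → C_0 maps an edge to its endpoints' difference, ∂[p,q] = q − p.
The 4×4 boundary matrix has rank 3 and Smith normal form diag(1,1,1).

Computing H_k = (kernel of ∂_k) / (image of ∂_{k+1}):

  H_0: rank C_0 − rank ∂_1 = 4 − 3 = 1, and the invariant factors of ∂_1 are all 1, so H_0 ≅ Z.
  H_1: rank ker ∂_1 − rank ∂_2 = (4 − 3) − 0 = 1, and there is no ∂_2, so H_1 ≅ Z.

As a check, the Euler characteristic is 4 − 4 = 0, which agrees with 1 − 1 = 0.

Hence the Betti numbers are b_0 = 1, b_1 = 1.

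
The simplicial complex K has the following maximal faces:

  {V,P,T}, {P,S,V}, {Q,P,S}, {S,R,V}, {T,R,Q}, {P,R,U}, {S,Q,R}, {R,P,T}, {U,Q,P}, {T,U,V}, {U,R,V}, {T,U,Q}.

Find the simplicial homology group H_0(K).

Fix the vertex order P < Q < R < S < T < U < V and write every simplex with vertices in increasing order. Then dim K = 2 and the simplices of K are:

  0-simplices (7): P, Q, R, S, T, U, V
  1-simplices (18): PQ, PR, PS, PT, PU, PV, QR, QS, QT, QU, RS, RT, RU, RV, SV, TU, TV, UV
  2-simplices (12): PQS, PQU, PRT, PRU, PSV, PTV, QRS, QRT, QTU, RSV, RUV, TUV

Hence C_0 ≅ Z^7, C_1 ≅ Z^18, C_2 ≅ Z^12.

The boundary map ∂_1: C_1 → C_0 maps an edge to its endpoints' difference, ∂[p,q] = q − p. For instance
  ∂SV = V − S.
The 7×18 boundary matrix has rank 6 and Smith normal form diag(1,1,1,1,1,1).

The boundary map ∂_2: C_2 → C_1 acts by ∂[p,q,r] = [q,r] − [p,r] + [p,q]. For instance
  ∂PQS = QS − PS + PQ,
  ∂QTU = TU − QU + QT.
This gives a 18×12 integer matrix of rank 12; reducing to Smith normal form yields diagonal entries (1,1,1,1,1,1,1,1,1,1,1,2).

Now H_k = ker ∂_k / im ∂_{k+1}, so:

  H_0: rank C_0 − rank ∂_1 = 7 − 6 = 1, and the invariant factors of ∂_1 are all 1, so H_0 ≅ Z.

H_0 = Z.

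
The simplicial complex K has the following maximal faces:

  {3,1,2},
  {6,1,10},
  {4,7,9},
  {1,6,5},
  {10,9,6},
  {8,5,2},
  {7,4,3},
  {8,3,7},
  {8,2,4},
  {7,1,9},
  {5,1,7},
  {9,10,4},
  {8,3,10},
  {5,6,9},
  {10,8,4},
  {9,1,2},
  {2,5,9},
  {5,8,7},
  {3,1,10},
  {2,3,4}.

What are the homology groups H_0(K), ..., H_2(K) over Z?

Take the total order 1 < 2 < 3 < 4 < 5 < 6 < 7 < 8 < 9 < 10 on the vertex set. Then K (dimension 2) consists of the simplices:

  0-simplices (10): [1], [2], [3], [4], [5], [6], [7], [8], [9], [10]
  1-simplices (30): (30 of them)
  2-simplices (20): (20 of them)

giving chain groups C_0 ≅ Z^10, C_1 ≅ Z^30, C_2 ≅ Z^20.

Boundary ∂_1: C_1 → C_0 is given by ∂[p,q] = [q] − [p]. For instance
  ∂[4,9] = [9] − [4].
The resulting 10×30 matrix has rank 9, and its Smith normal form has invariant factors (1,1,1,1,1,1,1,1,1).

∂_2: C_2 → C_1 maps a triangle to the signed sum of its edges. For instance
  ∂[5,7,8] = [7,8] − [5,8] + [5,7],
  ∂[1,5,7] = [5,7] − [1,7] + [1,5].
The 30×20 boundary matrix has rank 20 and Smith normal form diag(1,1,1,1,1,1,1,1,1,1,1,1,1,1,1,1,1,1,1,2).

From H_k ≅ ker(∂_k) / im(∂_{k+1}) we obtain:

  H_0: rank C_0 − rank ∂_1 = 10 − 9 = 1, and the invariant factors of ∂_1 are all 1, so H_0 = Z.
  H_1: rank ker ∂_1 − rank ∂_2 = (30 − 9) − 20 = 1, and ∂_2 has invariant factor 2 > 1, so H_1 = Z ⊕ Z/2.
  H_2: rank ker ∂_2 − rank ∂_3 = (20 − 20) − 0 = 0, and there is no ∂_3, so H_2 = 0.

H_0 = Z,  H_1 = Z ⊕ Z/2,  H_2 = 0.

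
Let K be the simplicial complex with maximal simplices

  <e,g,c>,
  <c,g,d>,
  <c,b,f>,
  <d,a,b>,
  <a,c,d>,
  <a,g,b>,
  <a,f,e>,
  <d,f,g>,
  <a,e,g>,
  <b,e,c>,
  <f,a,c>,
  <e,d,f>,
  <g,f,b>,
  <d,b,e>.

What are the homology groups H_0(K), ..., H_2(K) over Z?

H_0 ≅ Z,  H_1 ≅ Z^2,  H_2 ≅ Z.

Take the total order a < b < c < d < e < f < g on the vertex set. Then K (dimension 2) consists of the simplices:

  0-simplices (7): a, b, c, d, e, f, g
  1-simplices (21): ab, ac, ad, ae, af, ag, bc, bd, be, bf, bg, cd, ce, cf, cg, de, df, dg, ef, eg, fg
  2-simplices (14): abd, abg, acd, acf, aef, aeg, bce, bcf, bde, bfg, cdg, ceg, def, dfg

so the chain groups are C_0 ≅ Z^7, C_1 ≅ Z^21, C_2 ≅ Z^14.

Boundary ∂_1: C_1 → C_0 is given by ∂[p,q] = [q] − [p].
The resulting 7×21 matrix has rank 6, and its Smith normal form has invariant factors (1,1,1,1,1,1).

∂_2: C_2 → C_1 sends each 2-simplex [p,q,r] to [q,r] − [p,r] + [p,q]. For instance
  ∂def = ef − df + de,
  ∂bfg = fg − bg + bf.
This gives a 21×14 integer matrix of rank 13; reducing to Smith normal form yields diagonal entries (1,1,1,1,1,1,1,1,1,1,1,1,1).

From H_k ≅ ker(∂_k) / im(∂_{k+1}) we obtain:

  H_0: rank C_0 − rank ∂_1 = 7 − 6 = 1, and the invariant factors of ∂_1 are all 1, so H_0 = Z.
  H_1: rank ker ∂_1 − rank ∂_2 = (21 − 6) − 13 = 2, and the invariant factors of ∂_2 are all 1, so H_1 = Z^2.
  H_2: rank ker ∂_2 − rank ∂_3 = (14 − 13) − 0 = 1, and there is no ∂_3, so H_2 = Z.

As a check, the Euler characteristic is 7 − 21 + 14 = 0, which agrees with 1 − 2 + 1 = 0.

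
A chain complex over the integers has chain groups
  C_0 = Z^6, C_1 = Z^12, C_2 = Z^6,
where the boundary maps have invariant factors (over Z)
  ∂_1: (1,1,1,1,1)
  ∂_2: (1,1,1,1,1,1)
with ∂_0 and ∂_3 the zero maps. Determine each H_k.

H_0: b_0 = 6 − 0 − 5 = 1; torsion from ∂_1 factors > 1: none. So H_0 ≅ Z.
H_1: b_1 = 12 − 5 − 6 = 1; torsion from ∂_2 factors > 1: none. So H_1 ≅ Z.
H_2: b_2 = 6 − 6 − 0 = 0; torsion from ∂_3 factors > 1: none. So H_2 ≅ 0.

H_0 ≅ Z,  H_1 ≅ Z,  H_2 = 0.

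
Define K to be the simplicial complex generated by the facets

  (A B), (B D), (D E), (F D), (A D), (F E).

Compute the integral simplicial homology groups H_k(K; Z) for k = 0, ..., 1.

H_0 ≅ Z,  H_1 ≅ Z^2.

We work with the vertex ordering A < B < D < E < F. The simplices of K, each written with vertices in increasing order, are:

  0-simplices (5): A, B, D, E, F
  1-simplices (6): AB, AD, BD, DE, DF, EF

Hence C_0 ≅ Z^5, C_1 ≅ Z^6.

∂_1: C_1 → C_0 sends each edge [p,q] (with p < q) to q − p. For instance
  ∂AB = B − A.
The 5×6 boundary matrix has rank 4 and Smith normal form diag(1,1,1,1).

Computing H_k = (kernel of ∂_k) / (image of ∂_{k+1}):

  H_0: rank C_0 − rank ∂_1 = 5 − 4 = 1, and the invariant factors of ∂_1 are all 1, so H_0 ≅ Z.
  H_1: rank ker ∂_1 − rank ∂_2 = (6 − 4) − 0 = 2, and there is no ∂_2, so H_1 ≅ Z^2.

(K is a triangulation of a wedge of 2 circles.)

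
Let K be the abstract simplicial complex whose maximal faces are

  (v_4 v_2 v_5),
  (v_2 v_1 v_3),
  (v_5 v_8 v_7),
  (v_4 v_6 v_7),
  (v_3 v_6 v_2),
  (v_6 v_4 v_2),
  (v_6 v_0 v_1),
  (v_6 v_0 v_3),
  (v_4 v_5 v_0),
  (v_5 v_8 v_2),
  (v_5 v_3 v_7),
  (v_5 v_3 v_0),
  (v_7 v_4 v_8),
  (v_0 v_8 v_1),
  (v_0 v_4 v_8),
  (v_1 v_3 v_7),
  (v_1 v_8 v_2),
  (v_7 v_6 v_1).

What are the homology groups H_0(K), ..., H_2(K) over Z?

We work with the vertex ordering v_0 < v_1 < v_2 < v_3 < v_4 < v_5 < v_6 < v_7 < v_8. The simplices of K, each written with vertices in increasing order, are:

  0-simplices (9): [v_0], [v_1], [v_2], [v_3], [v_4], [v_5], [v_6], [v_7], [v_8]
  1-simplices (27): (27 of them)
  2-simplices (18): (18 of them)

Hence C_0 ≅ Z^9, C_1 ≅ Z^27, C_2 ≅ Z^18.

The boundary map ∂_1: C_1 → C_0 maps an edge to its endpoints' difference, ∂[p,q] = q − p. For instance
  ∂[v_4,v_7] = [v_7] − [v_4].
The 9×27 boundary matrix has rank 8 and Smith normal form diag(1,1,1,1,1,1,1,1).

The boundary map ∂_2: C_2 → C_1 acts by ∂[p,q,r] = [q,r] − [p,r] + [p,q]. For instance
  ∂[v_5,v_7,v_8] = [v_7,v_8] − [v_5,v_8] + [v_5,v_7],
  ∂[v_0,v_4,v_8] = [v_4,v_8] − [v_0,v_8] + [v_0,v_4].
This gives a 27×18 integer matrix of rank 18; reducing to Smith normal form yields diagonal entries (1,1,1,1,1,1,1,1,1,1,1,1,1,1,1,1,1,2).

From H_k ≅ ker(∂_k) / im(∂_{k+1}) we obtain:

  H_0: rank C_0 − rank ∂_1 = 9 − 8 = 1, and the invariant factors of ∂_1 are all 1, so H_0 ≅ Z.
  H_1: rank ker ∂_1 − rank ∂_2 = (27 − 8) − 18 = 1, and ∂_2 has invariant factor 2 > 1, so H_1 ≅ Z ⊕ Z/2.
  H_2: rank ker ∂_2 − rank ∂_3 = (18 − 18) − 0 = 0, and there is no ∂_3, so H_2 ≅ 0.

As a check, the Euler characteristic is 9 − 27 + 18 = 0, which agrees with 1 − 1 + 0 = 0.
(K is a triangulation of the Klein bottle.)

H_0 ≅ Z,  H_1 ≅ Z ⊕ Z/2,  H_2 = 0.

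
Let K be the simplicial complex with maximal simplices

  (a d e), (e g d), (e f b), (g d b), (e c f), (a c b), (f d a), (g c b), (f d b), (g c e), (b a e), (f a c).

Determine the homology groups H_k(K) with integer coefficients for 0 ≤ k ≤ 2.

H_0 ≅ Z,  H_1 ≅ Z/2,  H_2 = 0.

We work with the vertex ordering a < b < c < d < e < f < g. The simplices of K, each written with vertices in increasing order, are:

  0-simplices (7): a, b, c, d, e, f, g
  1-simplices (18): ab, ac, ad, ae, af, bc, bd, be, bf, bg, ce, cf, cg, de, df, dg, ef, eg
  2-simplices (12): abc, abe, acf, ade, adf, bcg, bdf, bdg, bef, cef, ceg, deg

giving chain groups C_0 ≅ Z^7, C_1 ≅ Z^18, C_2 ≅ Z^12.

∂_1: C_1 → C_0 is given by ∂[p,q] = [q] − [p].
As a 7×18 matrix over Z this has rank 6, with invariant factors (1,1,1,1,1,1).

∂_2: C_2 → C_1 acts by ∂[p,q,r] = [q,r] − [p,r] + [p,q]. For instance
  ∂bdg = dg − bg + bd,
  ∂deg = eg − dg + de.
This gives a 18×12 integer matrix of rank 12; reducing to Smith normal form yields diagonal entries (1,1,1,1,1,1,1,1,1,1,1,2).

Reading off H_k = ker ∂_k / im ∂_{k+1}:

  H_0: rank C_0 − rank ∂_1 = 7 − 6 = 1, and the invariant factors of ∂_1 are all 1, so H_0 = Z.
  H_1: rank ker ∂_1 − rank ∂_2 = (18 − 6) − 12 = 0, and ∂_2 has invariant factor 2 > 1, so H_1 = Z/2.
  H_2: rank ker ∂_2 − rank ∂_3 = (12 − 12) − 0 = 0, and there is no ∂_3, so H_2 = 0.

(K is a triangulation of the real projective plane RP^2.)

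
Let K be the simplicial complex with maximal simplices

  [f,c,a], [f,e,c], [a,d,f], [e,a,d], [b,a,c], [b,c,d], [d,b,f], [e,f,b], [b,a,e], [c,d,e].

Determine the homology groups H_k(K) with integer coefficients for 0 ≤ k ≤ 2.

Fix the vertex order a < b < c < d < e < f and write every simplex with vertices in increasing order. Then dim K = 2 and the simplices of K are:

  0-simplices (6): a, b, c, d, e, f
  1-simplices (15): ab, ac, ad, ae, af, bc, bd, be, bf, cd, ce, cf, de, df, ef
  2-simplices (10): abc, abe, acf, ade, adf, bcd, bdf, bef, cde, cef

Hence C_0 ≅ Z^6, C_1 ≅ Z^15, C_2 ≅ Z^10.

∂_1: C_1 → C_0 is given by ∂[p,q] = [q] − [p]. For instance
  ∂af = f − a.
The resulting 6×15 matrix has rank 5, and its Smith normal form has invariant factors (1,1,1,1,1).

Boundary ∂_2: C_2 → C_1 sends each 2-simplex [p,q,r] to [q,r] − [p,r] + [p,q]. For instance
  ∂ade = de − ae + ad,
  ∂bcd = cd − bd + bc.
This gives a 15×10 integer matrix of rank 10; reducing to Smith normal form yields diagonal entries (1,1,1,1,1,1,1,1,1,2).

Reading off H_k = ker ∂_k / im ∂_{k+1}:

  H_0: rank C_0 − rank ∂_1 = 6 − 5 = 1, and the invariant factors of ∂_1 are all 1, so H_0 ≅ Z.
  H_1: rank ker ∂_1 − rank ∂_2 = (15 − 5) − 10 = 0, and ∂_2 has invariant factor 2 > 1, so H_1 ≅ Z/2.
  H_2: rank ker ∂_2 − rank ∂_3 = (10 − 10) − 0 = 0, and there is no ∂_3, so H_2 ≅ 0.

As a check, the Euler characteristic is 6 − 15 + 10 = 1, which agrees with 1 − 0 + 0 = 1.

H_0 ≅ Z,  H_1 ≅ Z/2,  H_2 = 0.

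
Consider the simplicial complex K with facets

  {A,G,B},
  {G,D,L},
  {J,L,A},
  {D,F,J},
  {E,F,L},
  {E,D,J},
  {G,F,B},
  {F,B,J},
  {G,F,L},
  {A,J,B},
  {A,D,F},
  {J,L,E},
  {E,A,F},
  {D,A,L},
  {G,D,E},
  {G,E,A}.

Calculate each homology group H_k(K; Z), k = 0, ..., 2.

Take the total order A < B < D < E < F < G < J < L on the vertex set. Then K (dimension 2) consists of the simplices:

  0-simplices (8): A, B, D, E, F, G, J, L
  1-simplices (24): AB, AD, AE, AF, AG, AJ, AL, BF, BG, BJ, DE, DF, DG, DJ, DL, EF, EG, EJ, EL, FG, FJ, FL, GL, JL
  2-simplices (16): ABG, ABJ, ADF, ADL, AEF, AEG, AJL, BFG, BFJ, DEG, DEJ, DFJ, DGL, EFL, EJL, FGL

giving chain groups C_0 ≅ Z^8, C_1 ≅ Z^24, C_2 ≅ Z^16.

∂_1: C_1 → C_0 is given by ∂[p,q] = [q] − [p]. For instance
  ∂BF = F − B.
The resulting 8×24 matrix has rank 7, and its Smith normal form has invariant factors (1,1,1,1,1,1,1).

The boundary map ∂_2: C_2 → C_1 acts by ∂[p,q,r] = [q,r] − [p,r] + [p,q]. For instance
  ∂EFL = FL − EL + EF,
  ∂FGL = GL − FL + FG.
As a 24×16 matrix over Z this has rank 15, with invariant factors (1,1,1,1,1,1,1,1,1,1,1,1,1,1,1).

Computing H_k = (kernel of ∂_k) / (image of ∂_{k+1}):

  H_0: rank C_0 − rank ∂_1 = 8 − 7 = 1, and the invariant factors of ∂_1 are all 1, so H_0 = Z.
  H_1: rank ker ∂_1 − rank ∂_2 = (24 − 7) − 15 = 2, and the invariant factors of ∂_2 are all 1, so H_1 = Z^2.
  H_2: rank ker ∂_2 − rank ∂_3 = (16 − 15) − 0 = 1, and there is no ∂_3, so H_2 = Z.

As a check, the Euler characteristic is 8 − 24 + 16 = 0, which agrees with 1 − 2 + 1 = 0.
(K is a triangulation of the torus T^2.)

H_0 ≅ Z,  H_1 ≅ Z^2,  H_2 ≅ Z.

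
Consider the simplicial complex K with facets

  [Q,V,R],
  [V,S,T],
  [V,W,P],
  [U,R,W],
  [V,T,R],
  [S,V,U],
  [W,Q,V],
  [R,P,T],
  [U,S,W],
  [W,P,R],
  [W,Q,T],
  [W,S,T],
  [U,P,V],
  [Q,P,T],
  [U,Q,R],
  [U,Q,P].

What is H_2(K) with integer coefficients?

H_2 ≅ Z.

Order the vertices as P < Q < R < S < T < U < V < W. Listing each simplex with vertices in this order, K has dimension 2 with simplices:

  0-simplices (8): P, Q, R, S, T, U, V, W
  1-simplices (24): PQ, PR, PT, PU, PV, PW, QR, QT, QU, QV, QW, RT, RU, RV, RW, ST, SU, SV, SW, TV, TW, UV, UW, VW
  2-simplices (16): PQT, PQU, PRT, PRW, PUV, PVW, QRU, QRV, QTW, QVW, RTV, RUW, STV, STW, SUV, SUW

so the chain groups are C_0 ≅ Z^8, C_1 ≅ Z^24, C_2 ≅ Z^16.

Boundary ∂_1: C_1 → C_0 maps an edge to its endpoints' difference, ∂[p,q] = q − p. For instance
  ∂QW = W − Q.
The 8×24 boundary matrix has rank 7 and Smith normal form diag(1,1,1,1,1,1,1).

∂_2: C_2 → C_1 sends each 2-simplex [p,q,r] to [q,r] − [p,r] + [p,q]. For instance
  ∂PRT = RT − PT + PR,
  ∂RTV = TV − RV + RT.
As a 24×16 matrix over Z this has rank 15, with invariant factors (1,1,1,1,1,1,1,1,1,1,1,1,1,1,1).

Reading off H_k = ker ∂_k / im ∂_{k+1}:

  H_2: rank ker ∂_2 − rank ∂_3 = (16 − 15) − 0 = 1, and there is no ∂_3, so H_2 = Z.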